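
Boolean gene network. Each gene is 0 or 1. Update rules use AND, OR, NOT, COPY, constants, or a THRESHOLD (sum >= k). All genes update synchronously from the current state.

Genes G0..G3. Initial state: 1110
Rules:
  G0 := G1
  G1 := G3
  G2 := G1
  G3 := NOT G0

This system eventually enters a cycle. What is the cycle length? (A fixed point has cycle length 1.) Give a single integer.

Step 0: 1110
Step 1: G0=G1=1 G1=G3=0 G2=G1=1 G3=NOT G0=NOT 1=0 -> 1010
Step 2: G0=G1=0 G1=G3=0 G2=G1=0 G3=NOT G0=NOT 1=0 -> 0000
Step 3: G0=G1=0 G1=G3=0 G2=G1=0 G3=NOT G0=NOT 0=1 -> 0001
Step 4: G0=G1=0 G1=G3=1 G2=G1=0 G3=NOT G0=NOT 0=1 -> 0101
Step 5: G0=G1=1 G1=G3=1 G2=G1=1 G3=NOT G0=NOT 0=1 -> 1111
Step 6: G0=G1=1 G1=G3=1 G2=G1=1 G3=NOT G0=NOT 1=0 -> 1110
State from step 6 equals state from step 0 -> cycle length 6

Answer: 6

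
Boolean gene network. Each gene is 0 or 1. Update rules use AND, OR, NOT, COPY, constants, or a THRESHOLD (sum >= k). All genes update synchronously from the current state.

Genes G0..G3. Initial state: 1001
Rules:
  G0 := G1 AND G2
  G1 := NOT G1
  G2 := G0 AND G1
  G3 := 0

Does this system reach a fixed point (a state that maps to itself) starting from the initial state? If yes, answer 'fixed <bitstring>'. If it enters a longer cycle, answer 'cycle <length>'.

Step 0: 1001
Step 1: G0=G1&G2=0&0=0 G1=NOT G1=NOT 0=1 G2=G0&G1=1&0=0 G3=0(const) -> 0100
Step 2: G0=G1&G2=1&0=0 G1=NOT G1=NOT 1=0 G2=G0&G1=0&1=0 G3=0(const) -> 0000
Step 3: G0=G1&G2=0&0=0 G1=NOT G1=NOT 0=1 G2=G0&G1=0&0=0 G3=0(const) -> 0100
Cycle of length 2 starting at step 1 -> no fixed point

Answer: cycle 2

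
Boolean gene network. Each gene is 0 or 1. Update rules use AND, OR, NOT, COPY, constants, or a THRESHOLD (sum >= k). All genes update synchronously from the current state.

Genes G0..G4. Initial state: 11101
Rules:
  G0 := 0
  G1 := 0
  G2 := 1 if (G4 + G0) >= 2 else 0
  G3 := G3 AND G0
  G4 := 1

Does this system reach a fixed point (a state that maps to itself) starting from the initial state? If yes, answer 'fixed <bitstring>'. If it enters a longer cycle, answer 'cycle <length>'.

Step 0: 11101
Step 1: G0=0(const) G1=0(const) G2=(1+1>=2)=1 G3=G3&G0=0&1=0 G4=1(const) -> 00101
Step 2: G0=0(const) G1=0(const) G2=(1+0>=2)=0 G3=G3&G0=0&0=0 G4=1(const) -> 00001
Step 3: G0=0(const) G1=0(const) G2=(1+0>=2)=0 G3=G3&G0=0&0=0 G4=1(const) -> 00001
Fixed point reached at step 2: 00001

Answer: fixed 00001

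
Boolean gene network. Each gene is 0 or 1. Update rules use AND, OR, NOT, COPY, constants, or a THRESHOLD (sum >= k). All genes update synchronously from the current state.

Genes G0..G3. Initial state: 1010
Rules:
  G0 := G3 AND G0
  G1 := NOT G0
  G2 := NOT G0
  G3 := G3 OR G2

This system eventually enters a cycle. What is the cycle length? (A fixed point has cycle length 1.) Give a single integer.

Answer: 1

Derivation:
Step 0: 1010
Step 1: G0=G3&G0=0&1=0 G1=NOT G0=NOT 1=0 G2=NOT G0=NOT 1=0 G3=G3|G2=0|1=1 -> 0001
Step 2: G0=G3&G0=1&0=0 G1=NOT G0=NOT 0=1 G2=NOT G0=NOT 0=1 G3=G3|G2=1|0=1 -> 0111
Step 3: G0=G3&G0=1&0=0 G1=NOT G0=NOT 0=1 G2=NOT G0=NOT 0=1 G3=G3|G2=1|1=1 -> 0111
State from step 3 equals state from step 2 -> cycle length 1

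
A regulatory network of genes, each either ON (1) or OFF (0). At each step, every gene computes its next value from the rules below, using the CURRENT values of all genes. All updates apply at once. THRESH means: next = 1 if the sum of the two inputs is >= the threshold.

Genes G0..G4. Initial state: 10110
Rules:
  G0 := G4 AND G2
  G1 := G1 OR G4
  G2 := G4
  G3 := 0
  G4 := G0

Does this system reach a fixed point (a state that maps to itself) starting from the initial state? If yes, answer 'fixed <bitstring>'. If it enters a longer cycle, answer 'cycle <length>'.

Answer: fixed 01000

Derivation:
Step 0: 10110
Step 1: G0=G4&G2=0&1=0 G1=G1|G4=0|0=0 G2=G4=0 G3=0(const) G4=G0=1 -> 00001
Step 2: G0=G4&G2=1&0=0 G1=G1|G4=0|1=1 G2=G4=1 G3=0(const) G4=G0=0 -> 01100
Step 3: G0=G4&G2=0&1=0 G1=G1|G4=1|0=1 G2=G4=0 G3=0(const) G4=G0=0 -> 01000
Step 4: G0=G4&G2=0&0=0 G1=G1|G4=1|0=1 G2=G4=0 G3=0(const) G4=G0=0 -> 01000
Fixed point reached at step 3: 01000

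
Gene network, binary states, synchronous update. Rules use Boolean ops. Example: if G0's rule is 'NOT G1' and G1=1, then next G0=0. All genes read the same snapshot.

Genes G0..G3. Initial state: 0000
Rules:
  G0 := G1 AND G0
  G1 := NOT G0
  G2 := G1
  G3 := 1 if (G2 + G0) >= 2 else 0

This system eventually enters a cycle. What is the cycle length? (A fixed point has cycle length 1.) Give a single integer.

Step 0: 0000
Step 1: G0=G1&G0=0&0=0 G1=NOT G0=NOT 0=1 G2=G1=0 G3=(0+0>=2)=0 -> 0100
Step 2: G0=G1&G0=1&0=0 G1=NOT G0=NOT 0=1 G2=G1=1 G3=(0+0>=2)=0 -> 0110
Step 3: G0=G1&G0=1&0=0 G1=NOT G0=NOT 0=1 G2=G1=1 G3=(1+0>=2)=0 -> 0110
State from step 3 equals state from step 2 -> cycle length 1

Answer: 1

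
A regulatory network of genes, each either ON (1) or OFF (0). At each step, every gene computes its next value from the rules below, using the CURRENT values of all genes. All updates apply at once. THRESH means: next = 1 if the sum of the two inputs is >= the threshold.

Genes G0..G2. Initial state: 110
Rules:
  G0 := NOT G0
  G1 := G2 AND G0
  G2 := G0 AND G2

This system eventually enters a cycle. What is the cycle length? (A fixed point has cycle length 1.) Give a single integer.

Step 0: 110
Step 1: G0=NOT G0=NOT 1=0 G1=G2&G0=0&1=0 G2=G0&G2=1&0=0 -> 000
Step 2: G0=NOT G0=NOT 0=1 G1=G2&G0=0&0=0 G2=G0&G2=0&0=0 -> 100
Step 3: G0=NOT G0=NOT 1=0 G1=G2&G0=0&1=0 G2=G0&G2=1&0=0 -> 000
State from step 3 equals state from step 1 -> cycle length 2

Answer: 2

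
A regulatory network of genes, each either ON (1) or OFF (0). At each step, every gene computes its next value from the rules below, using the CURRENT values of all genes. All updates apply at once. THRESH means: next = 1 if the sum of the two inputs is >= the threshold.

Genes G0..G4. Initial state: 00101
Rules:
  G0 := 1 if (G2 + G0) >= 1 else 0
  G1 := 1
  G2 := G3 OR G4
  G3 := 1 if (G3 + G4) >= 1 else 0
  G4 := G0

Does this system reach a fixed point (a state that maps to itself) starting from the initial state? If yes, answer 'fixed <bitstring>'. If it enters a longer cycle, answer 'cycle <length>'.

Step 0: 00101
Step 1: G0=(1+0>=1)=1 G1=1(const) G2=G3|G4=0|1=1 G3=(0+1>=1)=1 G4=G0=0 -> 11110
Step 2: G0=(1+1>=1)=1 G1=1(const) G2=G3|G4=1|0=1 G3=(1+0>=1)=1 G4=G0=1 -> 11111
Step 3: G0=(1+1>=1)=1 G1=1(const) G2=G3|G4=1|1=1 G3=(1+1>=1)=1 G4=G0=1 -> 11111
Fixed point reached at step 2: 11111

Answer: fixed 11111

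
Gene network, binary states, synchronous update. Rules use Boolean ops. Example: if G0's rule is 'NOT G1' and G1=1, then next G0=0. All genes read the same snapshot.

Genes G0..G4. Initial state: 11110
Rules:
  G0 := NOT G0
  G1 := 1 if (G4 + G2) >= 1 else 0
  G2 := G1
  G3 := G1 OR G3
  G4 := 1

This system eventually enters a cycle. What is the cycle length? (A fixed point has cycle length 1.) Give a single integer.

Step 0: 11110
Step 1: G0=NOT G0=NOT 1=0 G1=(0+1>=1)=1 G2=G1=1 G3=G1|G3=1|1=1 G4=1(const) -> 01111
Step 2: G0=NOT G0=NOT 0=1 G1=(1+1>=1)=1 G2=G1=1 G3=G1|G3=1|1=1 G4=1(const) -> 11111
Step 3: G0=NOT G0=NOT 1=0 G1=(1+1>=1)=1 G2=G1=1 G3=G1|G3=1|1=1 G4=1(const) -> 01111
State from step 3 equals state from step 1 -> cycle length 2

Answer: 2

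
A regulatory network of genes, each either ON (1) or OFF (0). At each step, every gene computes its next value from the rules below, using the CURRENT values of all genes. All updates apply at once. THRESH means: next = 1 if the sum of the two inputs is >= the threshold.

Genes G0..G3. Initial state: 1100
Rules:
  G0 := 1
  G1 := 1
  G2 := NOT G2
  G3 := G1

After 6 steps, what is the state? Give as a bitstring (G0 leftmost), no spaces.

Step 1: G0=1(const) G1=1(const) G2=NOT G2=NOT 0=1 G3=G1=1 -> 1111
Step 2: G0=1(const) G1=1(const) G2=NOT G2=NOT 1=0 G3=G1=1 -> 1101
Step 3: G0=1(const) G1=1(const) G2=NOT G2=NOT 0=1 G3=G1=1 -> 1111
Step 4: G0=1(const) G1=1(const) G2=NOT G2=NOT 1=0 G3=G1=1 -> 1101
Step 5: G0=1(const) G1=1(const) G2=NOT G2=NOT 0=1 G3=G1=1 -> 1111
Step 6: G0=1(const) G1=1(const) G2=NOT G2=NOT 1=0 G3=G1=1 -> 1101

1101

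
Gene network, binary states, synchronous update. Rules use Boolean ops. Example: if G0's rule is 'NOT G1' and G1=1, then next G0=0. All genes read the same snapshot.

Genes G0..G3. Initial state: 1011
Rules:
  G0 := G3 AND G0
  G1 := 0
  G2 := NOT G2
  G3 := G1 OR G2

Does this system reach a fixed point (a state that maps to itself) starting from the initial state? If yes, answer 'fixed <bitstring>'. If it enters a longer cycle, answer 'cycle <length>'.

Answer: cycle 2

Derivation:
Step 0: 1011
Step 1: G0=G3&G0=1&1=1 G1=0(const) G2=NOT G2=NOT 1=0 G3=G1|G2=0|1=1 -> 1001
Step 2: G0=G3&G0=1&1=1 G1=0(const) G2=NOT G2=NOT 0=1 G3=G1|G2=0|0=0 -> 1010
Step 3: G0=G3&G0=0&1=0 G1=0(const) G2=NOT G2=NOT 1=0 G3=G1|G2=0|1=1 -> 0001
Step 4: G0=G3&G0=1&0=0 G1=0(const) G2=NOT G2=NOT 0=1 G3=G1|G2=0|0=0 -> 0010
Step 5: G0=G3&G0=0&0=0 G1=0(const) G2=NOT G2=NOT 1=0 G3=G1|G2=0|1=1 -> 0001
Cycle of length 2 starting at step 3 -> no fixed point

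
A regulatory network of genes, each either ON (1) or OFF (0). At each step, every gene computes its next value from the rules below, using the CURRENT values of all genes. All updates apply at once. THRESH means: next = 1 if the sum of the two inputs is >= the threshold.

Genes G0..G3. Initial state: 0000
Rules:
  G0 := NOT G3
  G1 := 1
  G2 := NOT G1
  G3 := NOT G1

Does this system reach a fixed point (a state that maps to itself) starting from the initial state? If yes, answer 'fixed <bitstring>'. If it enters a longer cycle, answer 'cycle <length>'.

Step 0: 0000
Step 1: G0=NOT G3=NOT 0=1 G1=1(const) G2=NOT G1=NOT 0=1 G3=NOT G1=NOT 0=1 -> 1111
Step 2: G0=NOT G3=NOT 1=0 G1=1(const) G2=NOT G1=NOT 1=0 G3=NOT G1=NOT 1=0 -> 0100
Step 3: G0=NOT G3=NOT 0=1 G1=1(const) G2=NOT G1=NOT 1=0 G3=NOT G1=NOT 1=0 -> 1100
Step 4: G0=NOT G3=NOT 0=1 G1=1(const) G2=NOT G1=NOT 1=0 G3=NOT G1=NOT 1=0 -> 1100
Fixed point reached at step 3: 1100

Answer: fixed 1100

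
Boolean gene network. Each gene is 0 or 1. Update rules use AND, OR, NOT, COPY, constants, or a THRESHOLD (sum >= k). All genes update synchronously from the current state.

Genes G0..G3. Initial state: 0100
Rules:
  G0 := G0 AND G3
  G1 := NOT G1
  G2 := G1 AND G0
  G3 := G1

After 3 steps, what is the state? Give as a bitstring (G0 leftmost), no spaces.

Step 1: G0=G0&G3=0&0=0 G1=NOT G1=NOT 1=0 G2=G1&G0=1&0=0 G3=G1=1 -> 0001
Step 2: G0=G0&G3=0&1=0 G1=NOT G1=NOT 0=1 G2=G1&G0=0&0=0 G3=G1=0 -> 0100
Step 3: G0=G0&G3=0&0=0 G1=NOT G1=NOT 1=0 G2=G1&G0=1&0=0 G3=G1=1 -> 0001

0001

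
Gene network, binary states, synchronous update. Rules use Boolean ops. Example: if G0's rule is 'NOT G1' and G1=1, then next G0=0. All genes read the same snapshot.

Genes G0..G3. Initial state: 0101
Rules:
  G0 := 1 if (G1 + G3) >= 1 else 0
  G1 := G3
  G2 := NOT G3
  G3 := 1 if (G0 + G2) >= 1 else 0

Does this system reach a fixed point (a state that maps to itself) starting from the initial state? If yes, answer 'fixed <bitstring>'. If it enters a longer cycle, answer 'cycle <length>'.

Step 0: 0101
Step 1: G0=(1+1>=1)=1 G1=G3=1 G2=NOT G3=NOT 1=0 G3=(0+0>=1)=0 -> 1100
Step 2: G0=(1+0>=1)=1 G1=G3=0 G2=NOT G3=NOT 0=1 G3=(1+0>=1)=1 -> 1011
Step 3: G0=(0+1>=1)=1 G1=G3=1 G2=NOT G3=NOT 1=0 G3=(1+1>=1)=1 -> 1101
Step 4: G0=(1+1>=1)=1 G1=G3=1 G2=NOT G3=NOT 1=0 G3=(1+0>=1)=1 -> 1101
Fixed point reached at step 3: 1101

Answer: fixed 1101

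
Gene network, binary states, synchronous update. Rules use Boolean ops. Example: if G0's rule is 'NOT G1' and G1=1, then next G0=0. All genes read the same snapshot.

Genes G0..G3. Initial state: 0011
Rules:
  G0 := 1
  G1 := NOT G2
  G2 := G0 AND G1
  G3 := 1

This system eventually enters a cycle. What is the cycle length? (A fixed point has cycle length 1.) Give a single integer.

Step 0: 0011
Step 1: G0=1(const) G1=NOT G2=NOT 1=0 G2=G0&G1=0&0=0 G3=1(const) -> 1001
Step 2: G0=1(const) G1=NOT G2=NOT 0=1 G2=G0&G1=1&0=0 G3=1(const) -> 1101
Step 3: G0=1(const) G1=NOT G2=NOT 0=1 G2=G0&G1=1&1=1 G3=1(const) -> 1111
Step 4: G0=1(const) G1=NOT G2=NOT 1=0 G2=G0&G1=1&1=1 G3=1(const) -> 1011
Step 5: G0=1(const) G1=NOT G2=NOT 1=0 G2=G0&G1=1&0=0 G3=1(const) -> 1001
State from step 5 equals state from step 1 -> cycle length 4

Answer: 4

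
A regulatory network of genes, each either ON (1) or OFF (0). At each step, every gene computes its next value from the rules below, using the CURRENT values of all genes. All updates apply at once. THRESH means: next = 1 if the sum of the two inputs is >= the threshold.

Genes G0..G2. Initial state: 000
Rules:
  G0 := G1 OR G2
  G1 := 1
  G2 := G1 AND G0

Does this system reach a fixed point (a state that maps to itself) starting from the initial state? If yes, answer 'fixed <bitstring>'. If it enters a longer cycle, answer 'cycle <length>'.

Answer: fixed 111

Derivation:
Step 0: 000
Step 1: G0=G1|G2=0|0=0 G1=1(const) G2=G1&G0=0&0=0 -> 010
Step 2: G0=G1|G2=1|0=1 G1=1(const) G2=G1&G0=1&0=0 -> 110
Step 3: G0=G1|G2=1|0=1 G1=1(const) G2=G1&G0=1&1=1 -> 111
Step 4: G0=G1|G2=1|1=1 G1=1(const) G2=G1&G0=1&1=1 -> 111
Fixed point reached at step 3: 111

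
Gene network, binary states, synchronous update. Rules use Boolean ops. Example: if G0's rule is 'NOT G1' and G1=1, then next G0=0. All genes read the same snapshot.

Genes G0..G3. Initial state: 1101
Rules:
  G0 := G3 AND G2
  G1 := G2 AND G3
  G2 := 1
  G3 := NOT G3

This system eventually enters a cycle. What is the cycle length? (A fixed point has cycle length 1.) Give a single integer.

Answer: 2

Derivation:
Step 0: 1101
Step 1: G0=G3&G2=1&0=0 G1=G2&G3=0&1=0 G2=1(const) G3=NOT G3=NOT 1=0 -> 0010
Step 2: G0=G3&G2=0&1=0 G1=G2&G3=1&0=0 G2=1(const) G3=NOT G3=NOT 0=1 -> 0011
Step 3: G0=G3&G2=1&1=1 G1=G2&G3=1&1=1 G2=1(const) G3=NOT G3=NOT 1=0 -> 1110
Step 4: G0=G3&G2=0&1=0 G1=G2&G3=1&0=0 G2=1(const) G3=NOT G3=NOT 0=1 -> 0011
State from step 4 equals state from step 2 -> cycle length 2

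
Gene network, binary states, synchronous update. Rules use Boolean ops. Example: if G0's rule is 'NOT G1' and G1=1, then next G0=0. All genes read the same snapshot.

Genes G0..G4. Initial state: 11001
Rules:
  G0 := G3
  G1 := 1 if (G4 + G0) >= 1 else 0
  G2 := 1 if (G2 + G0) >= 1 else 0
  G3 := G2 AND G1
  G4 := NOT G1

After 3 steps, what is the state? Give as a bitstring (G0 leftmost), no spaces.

Step 1: G0=G3=0 G1=(1+1>=1)=1 G2=(0+1>=1)=1 G3=G2&G1=0&1=0 G4=NOT G1=NOT 1=0 -> 01100
Step 2: G0=G3=0 G1=(0+0>=1)=0 G2=(1+0>=1)=1 G3=G2&G1=1&1=1 G4=NOT G1=NOT 1=0 -> 00110
Step 3: G0=G3=1 G1=(0+0>=1)=0 G2=(1+0>=1)=1 G3=G2&G1=1&0=0 G4=NOT G1=NOT 0=1 -> 10101

10101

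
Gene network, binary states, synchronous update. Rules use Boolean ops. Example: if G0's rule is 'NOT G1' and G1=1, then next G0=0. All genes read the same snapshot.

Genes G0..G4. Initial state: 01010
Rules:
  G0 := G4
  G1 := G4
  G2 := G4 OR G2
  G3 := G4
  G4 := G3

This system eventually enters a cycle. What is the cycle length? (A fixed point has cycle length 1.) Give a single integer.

Answer: 2

Derivation:
Step 0: 01010
Step 1: G0=G4=0 G1=G4=0 G2=G4|G2=0|0=0 G3=G4=0 G4=G3=1 -> 00001
Step 2: G0=G4=1 G1=G4=1 G2=G4|G2=1|0=1 G3=G4=1 G4=G3=0 -> 11110
Step 3: G0=G4=0 G1=G4=0 G2=G4|G2=0|1=1 G3=G4=0 G4=G3=1 -> 00101
Step 4: G0=G4=1 G1=G4=1 G2=G4|G2=1|1=1 G3=G4=1 G4=G3=0 -> 11110
State from step 4 equals state from step 2 -> cycle length 2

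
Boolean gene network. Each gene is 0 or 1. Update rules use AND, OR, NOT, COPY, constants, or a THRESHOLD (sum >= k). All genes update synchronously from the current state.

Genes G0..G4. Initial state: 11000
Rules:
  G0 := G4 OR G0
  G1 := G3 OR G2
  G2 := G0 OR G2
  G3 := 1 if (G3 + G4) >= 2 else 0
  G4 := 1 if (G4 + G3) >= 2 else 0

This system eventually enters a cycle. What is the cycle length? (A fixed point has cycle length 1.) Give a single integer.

Answer: 1

Derivation:
Step 0: 11000
Step 1: G0=G4|G0=0|1=1 G1=G3|G2=0|0=0 G2=G0|G2=1|0=1 G3=(0+0>=2)=0 G4=(0+0>=2)=0 -> 10100
Step 2: G0=G4|G0=0|1=1 G1=G3|G2=0|1=1 G2=G0|G2=1|1=1 G3=(0+0>=2)=0 G4=(0+0>=2)=0 -> 11100
Step 3: G0=G4|G0=0|1=1 G1=G3|G2=0|1=1 G2=G0|G2=1|1=1 G3=(0+0>=2)=0 G4=(0+0>=2)=0 -> 11100
State from step 3 equals state from step 2 -> cycle length 1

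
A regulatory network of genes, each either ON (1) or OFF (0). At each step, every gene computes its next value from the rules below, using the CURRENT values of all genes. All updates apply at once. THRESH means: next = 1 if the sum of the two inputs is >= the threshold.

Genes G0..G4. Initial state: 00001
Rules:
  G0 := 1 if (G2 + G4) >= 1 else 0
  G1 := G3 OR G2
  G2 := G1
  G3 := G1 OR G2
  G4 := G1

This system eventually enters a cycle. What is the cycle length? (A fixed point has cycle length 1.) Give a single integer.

Answer: 1

Derivation:
Step 0: 00001
Step 1: G0=(0+1>=1)=1 G1=G3|G2=0|0=0 G2=G1=0 G3=G1|G2=0|0=0 G4=G1=0 -> 10000
Step 2: G0=(0+0>=1)=0 G1=G3|G2=0|0=0 G2=G1=0 G3=G1|G2=0|0=0 G4=G1=0 -> 00000
Step 3: G0=(0+0>=1)=0 G1=G3|G2=0|0=0 G2=G1=0 G3=G1|G2=0|0=0 G4=G1=0 -> 00000
State from step 3 equals state from step 2 -> cycle length 1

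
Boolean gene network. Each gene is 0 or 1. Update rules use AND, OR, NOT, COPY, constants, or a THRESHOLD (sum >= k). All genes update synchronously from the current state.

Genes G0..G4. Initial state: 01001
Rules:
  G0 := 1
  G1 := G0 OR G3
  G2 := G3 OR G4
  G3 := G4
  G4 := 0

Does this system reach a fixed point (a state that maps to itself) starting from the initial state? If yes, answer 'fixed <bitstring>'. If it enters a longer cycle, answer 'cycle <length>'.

Answer: fixed 11000

Derivation:
Step 0: 01001
Step 1: G0=1(const) G1=G0|G3=0|0=0 G2=G3|G4=0|1=1 G3=G4=1 G4=0(const) -> 10110
Step 2: G0=1(const) G1=G0|G3=1|1=1 G2=G3|G4=1|0=1 G3=G4=0 G4=0(const) -> 11100
Step 3: G0=1(const) G1=G0|G3=1|0=1 G2=G3|G4=0|0=0 G3=G4=0 G4=0(const) -> 11000
Step 4: G0=1(const) G1=G0|G3=1|0=1 G2=G3|G4=0|0=0 G3=G4=0 G4=0(const) -> 11000
Fixed point reached at step 3: 11000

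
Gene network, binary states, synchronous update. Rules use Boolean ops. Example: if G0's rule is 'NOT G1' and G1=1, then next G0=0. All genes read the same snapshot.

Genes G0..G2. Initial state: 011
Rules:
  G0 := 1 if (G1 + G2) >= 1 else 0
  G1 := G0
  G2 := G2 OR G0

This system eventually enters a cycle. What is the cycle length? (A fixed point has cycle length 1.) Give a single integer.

Answer: 1

Derivation:
Step 0: 011
Step 1: G0=(1+1>=1)=1 G1=G0=0 G2=G2|G0=1|0=1 -> 101
Step 2: G0=(0+1>=1)=1 G1=G0=1 G2=G2|G0=1|1=1 -> 111
Step 3: G0=(1+1>=1)=1 G1=G0=1 G2=G2|G0=1|1=1 -> 111
State from step 3 equals state from step 2 -> cycle length 1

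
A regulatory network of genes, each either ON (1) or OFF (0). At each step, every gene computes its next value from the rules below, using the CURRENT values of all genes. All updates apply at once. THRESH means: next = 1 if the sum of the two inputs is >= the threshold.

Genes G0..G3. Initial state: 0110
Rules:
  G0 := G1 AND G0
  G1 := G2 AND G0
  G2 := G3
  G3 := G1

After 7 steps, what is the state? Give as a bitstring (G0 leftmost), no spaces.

Step 1: G0=G1&G0=1&0=0 G1=G2&G0=1&0=0 G2=G3=0 G3=G1=1 -> 0001
Step 2: G0=G1&G0=0&0=0 G1=G2&G0=0&0=0 G2=G3=1 G3=G1=0 -> 0010
Step 3: G0=G1&G0=0&0=0 G1=G2&G0=1&0=0 G2=G3=0 G3=G1=0 -> 0000
Step 4: G0=G1&G0=0&0=0 G1=G2&G0=0&0=0 G2=G3=0 G3=G1=0 -> 0000
Step 5: G0=G1&G0=0&0=0 G1=G2&G0=0&0=0 G2=G3=0 G3=G1=0 -> 0000
Step 6: G0=G1&G0=0&0=0 G1=G2&G0=0&0=0 G2=G3=0 G3=G1=0 -> 0000
Step 7: G0=G1&G0=0&0=0 G1=G2&G0=0&0=0 G2=G3=0 G3=G1=0 -> 0000

0000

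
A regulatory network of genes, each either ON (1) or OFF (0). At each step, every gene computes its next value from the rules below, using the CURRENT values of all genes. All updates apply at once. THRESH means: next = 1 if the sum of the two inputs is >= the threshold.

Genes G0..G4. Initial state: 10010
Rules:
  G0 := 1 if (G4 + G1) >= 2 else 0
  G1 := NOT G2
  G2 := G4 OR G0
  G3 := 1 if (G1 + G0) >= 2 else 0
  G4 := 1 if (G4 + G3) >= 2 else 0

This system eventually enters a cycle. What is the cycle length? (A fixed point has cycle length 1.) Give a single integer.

Answer: 1

Derivation:
Step 0: 10010
Step 1: G0=(0+0>=2)=0 G1=NOT G2=NOT 0=1 G2=G4|G0=0|1=1 G3=(0+1>=2)=0 G4=(0+1>=2)=0 -> 01100
Step 2: G0=(0+1>=2)=0 G1=NOT G2=NOT 1=0 G2=G4|G0=0|0=0 G3=(1+0>=2)=0 G4=(0+0>=2)=0 -> 00000
Step 3: G0=(0+0>=2)=0 G1=NOT G2=NOT 0=1 G2=G4|G0=0|0=0 G3=(0+0>=2)=0 G4=(0+0>=2)=0 -> 01000
Step 4: G0=(0+1>=2)=0 G1=NOT G2=NOT 0=1 G2=G4|G0=0|0=0 G3=(1+0>=2)=0 G4=(0+0>=2)=0 -> 01000
State from step 4 equals state from step 3 -> cycle length 1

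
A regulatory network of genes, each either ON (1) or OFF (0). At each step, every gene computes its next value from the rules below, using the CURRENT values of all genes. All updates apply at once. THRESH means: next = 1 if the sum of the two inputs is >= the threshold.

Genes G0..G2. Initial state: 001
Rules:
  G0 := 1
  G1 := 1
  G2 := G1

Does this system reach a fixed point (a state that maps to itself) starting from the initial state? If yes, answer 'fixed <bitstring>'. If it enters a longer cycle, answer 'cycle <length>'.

Answer: fixed 111

Derivation:
Step 0: 001
Step 1: G0=1(const) G1=1(const) G2=G1=0 -> 110
Step 2: G0=1(const) G1=1(const) G2=G1=1 -> 111
Step 3: G0=1(const) G1=1(const) G2=G1=1 -> 111
Fixed point reached at step 2: 111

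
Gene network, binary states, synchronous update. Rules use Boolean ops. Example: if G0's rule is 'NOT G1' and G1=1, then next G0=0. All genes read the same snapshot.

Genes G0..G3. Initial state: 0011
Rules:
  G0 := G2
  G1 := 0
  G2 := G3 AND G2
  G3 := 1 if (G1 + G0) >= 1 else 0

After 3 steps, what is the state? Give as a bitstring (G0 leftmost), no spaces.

Step 1: G0=G2=1 G1=0(const) G2=G3&G2=1&1=1 G3=(0+0>=1)=0 -> 1010
Step 2: G0=G2=1 G1=0(const) G2=G3&G2=0&1=0 G3=(0+1>=1)=1 -> 1001
Step 3: G0=G2=0 G1=0(const) G2=G3&G2=1&0=0 G3=(0+1>=1)=1 -> 0001

0001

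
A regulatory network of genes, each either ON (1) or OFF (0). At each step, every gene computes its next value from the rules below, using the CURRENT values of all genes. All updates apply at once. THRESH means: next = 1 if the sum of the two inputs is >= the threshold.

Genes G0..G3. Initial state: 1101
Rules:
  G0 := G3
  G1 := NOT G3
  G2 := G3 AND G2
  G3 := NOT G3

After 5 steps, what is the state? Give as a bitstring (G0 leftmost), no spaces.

Step 1: G0=G3=1 G1=NOT G3=NOT 1=0 G2=G3&G2=1&0=0 G3=NOT G3=NOT 1=0 -> 1000
Step 2: G0=G3=0 G1=NOT G3=NOT 0=1 G2=G3&G2=0&0=0 G3=NOT G3=NOT 0=1 -> 0101
Step 3: G0=G3=1 G1=NOT G3=NOT 1=0 G2=G3&G2=1&0=0 G3=NOT G3=NOT 1=0 -> 1000
Step 4: G0=G3=0 G1=NOT G3=NOT 0=1 G2=G3&G2=0&0=0 G3=NOT G3=NOT 0=1 -> 0101
Step 5: G0=G3=1 G1=NOT G3=NOT 1=0 G2=G3&G2=1&0=0 G3=NOT G3=NOT 1=0 -> 1000

1000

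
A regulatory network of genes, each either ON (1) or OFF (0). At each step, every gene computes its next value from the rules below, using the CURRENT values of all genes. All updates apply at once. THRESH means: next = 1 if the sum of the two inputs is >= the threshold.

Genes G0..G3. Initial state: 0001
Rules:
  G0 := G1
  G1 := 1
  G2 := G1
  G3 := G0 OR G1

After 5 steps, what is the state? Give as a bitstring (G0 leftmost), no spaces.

Step 1: G0=G1=0 G1=1(const) G2=G1=0 G3=G0|G1=0|0=0 -> 0100
Step 2: G0=G1=1 G1=1(const) G2=G1=1 G3=G0|G1=0|1=1 -> 1111
Step 3: G0=G1=1 G1=1(const) G2=G1=1 G3=G0|G1=1|1=1 -> 1111
Step 4: G0=G1=1 G1=1(const) G2=G1=1 G3=G0|G1=1|1=1 -> 1111
Step 5: G0=G1=1 G1=1(const) G2=G1=1 G3=G0|G1=1|1=1 -> 1111

1111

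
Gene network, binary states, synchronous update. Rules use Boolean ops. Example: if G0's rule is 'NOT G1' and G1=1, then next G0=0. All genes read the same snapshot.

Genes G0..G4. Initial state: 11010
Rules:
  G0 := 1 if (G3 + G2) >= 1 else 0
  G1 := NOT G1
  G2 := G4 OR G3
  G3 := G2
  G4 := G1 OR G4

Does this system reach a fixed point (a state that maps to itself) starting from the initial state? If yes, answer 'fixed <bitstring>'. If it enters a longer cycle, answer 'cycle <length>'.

Step 0: 11010
Step 1: G0=(1+0>=1)=1 G1=NOT G1=NOT 1=0 G2=G4|G3=0|1=1 G3=G2=0 G4=G1|G4=1|0=1 -> 10101
Step 2: G0=(0+1>=1)=1 G1=NOT G1=NOT 0=1 G2=G4|G3=1|0=1 G3=G2=1 G4=G1|G4=0|1=1 -> 11111
Step 3: G0=(1+1>=1)=1 G1=NOT G1=NOT 1=0 G2=G4|G3=1|1=1 G3=G2=1 G4=G1|G4=1|1=1 -> 10111
Step 4: G0=(1+1>=1)=1 G1=NOT G1=NOT 0=1 G2=G4|G3=1|1=1 G3=G2=1 G4=G1|G4=0|1=1 -> 11111
Cycle of length 2 starting at step 2 -> no fixed point

Answer: cycle 2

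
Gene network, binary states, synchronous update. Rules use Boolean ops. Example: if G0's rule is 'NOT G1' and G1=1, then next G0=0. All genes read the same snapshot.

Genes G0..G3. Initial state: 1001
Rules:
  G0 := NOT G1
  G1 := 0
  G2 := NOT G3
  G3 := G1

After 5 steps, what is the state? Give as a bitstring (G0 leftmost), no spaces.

Step 1: G0=NOT G1=NOT 0=1 G1=0(const) G2=NOT G3=NOT 1=0 G3=G1=0 -> 1000
Step 2: G0=NOT G1=NOT 0=1 G1=0(const) G2=NOT G3=NOT 0=1 G3=G1=0 -> 1010
Step 3: G0=NOT G1=NOT 0=1 G1=0(const) G2=NOT G3=NOT 0=1 G3=G1=0 -> 1010
Step 4: G0=NOT G1=NOT 0=1 G1=0(const) G2=NOT G3=NOT 0=1 G3=G1=0 -> 1010
Step 5: G0=NOT G1=NOT 0=1 G1=0(const) G2=NOT G3=NOT 0=1 G3=G1=0 -> 1010

1010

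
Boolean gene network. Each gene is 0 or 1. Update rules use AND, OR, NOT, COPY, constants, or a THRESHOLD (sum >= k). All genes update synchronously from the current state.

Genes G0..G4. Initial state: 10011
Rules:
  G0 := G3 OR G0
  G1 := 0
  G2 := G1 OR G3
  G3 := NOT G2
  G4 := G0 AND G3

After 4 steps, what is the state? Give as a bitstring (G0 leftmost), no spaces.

Step 1: G0=G3|G0=1|1=1 G1=0(const) G2=G1|G3=0|1=1 G3=NOT G2=NOT 0=1 G4=G0&G3=1&1=1 -> 10111
Step 2: G0=G3|G0=1|1=1 G1=0(const) G2=G1|G3=0|1=1 G3=NOT G2=NOT 1=0 G4=G0&G3=1&1=1 -> 10101
Step 3: G0=G3|G0=0|1=1 G1=0(const) G2=G1|G3=0|0=0 G3=NOT G2=NOT 1=0 G4=G0&G3=1&0=0 -> 10000
Step 4: G0=G3|G0=0|1=1 G1=0(const) G2=G1|G3=0|0=0 G3=NOT G2=NOT 0=1 G4=G0&G3=1&0=0 -> 10010

10010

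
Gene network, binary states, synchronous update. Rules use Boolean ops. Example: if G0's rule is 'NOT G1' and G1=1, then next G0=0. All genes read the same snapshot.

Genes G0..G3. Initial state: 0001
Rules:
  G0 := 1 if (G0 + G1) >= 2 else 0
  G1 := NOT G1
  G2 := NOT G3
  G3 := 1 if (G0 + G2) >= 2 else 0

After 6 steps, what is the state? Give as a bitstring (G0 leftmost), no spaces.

Step 1: G0=(0+0>=2)=0 G1=NOT G1=NOT 0=1 G2=NOT G3=NOT 1=0 G3=(0+0>=2)=0 -> 0100
Step 2: G0=(0+1>=2)=0 G1=NOT G1=NOT 1=0 G2=NOT G3=NOT 0=1 G3=(0+0>=2)=0 -> 0010
Step 3: G0=(0+0>=2)=0 G1=NOT G1=NOT 0=1 G2=NOT G3=NOT 0=1 G3=(0+1>=2)=0 -> 0110
Step 4: G0=(0+1>=2)=0 G1=NOT G1=NOT 1=0 G2=NOT G3=NOT 0=1 G3=(0+1>=2)=0 -> 0010
Step 5: G0=(0+0>=2)=0 G1=NOT G1=NOT 0=1 G2=NOT G3=NOT 0=1 G3=(0+1>=2)=0 -> 0110
Step 6: G0=(0+1>=2)=0 G1=NOT G1=NOT 1=0 G2=NOT G3=NOT 0=1 G3=(0+1>=2)=0 -> 0010

0010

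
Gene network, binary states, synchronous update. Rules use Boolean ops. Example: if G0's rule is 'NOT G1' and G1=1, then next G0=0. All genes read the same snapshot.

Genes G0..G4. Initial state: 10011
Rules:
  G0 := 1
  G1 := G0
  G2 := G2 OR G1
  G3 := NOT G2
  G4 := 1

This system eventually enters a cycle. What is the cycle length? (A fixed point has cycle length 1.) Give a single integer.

Step 0: 10011
Step 1: G0=1(const) G1=G0=1 G2=G2|G1=0|0=0 G3=NOT G2=NOT 0=1 G4=1(const) -> 11011
Step 2: G0=1(const) G1=G0=1 G2=G2|G1=0|1=1 G3=NOT G2=NOT 0=1 G4=1(const) -> 11111
Step 3: G0=1(const) G1=G0=1 G2=G2|G1=1|1=1 G3=NOT G2=NOT 1=0 G4=1(const) -> 11101
Step 4: G0=1(const) G1=G0=1 G2=G2|G1=1|1=1 G3=NOT G2=NOT 1=0 G4=1(const) -> 11101
State from step 4 equals state from step 3 -> cycle length 1

Answer: 1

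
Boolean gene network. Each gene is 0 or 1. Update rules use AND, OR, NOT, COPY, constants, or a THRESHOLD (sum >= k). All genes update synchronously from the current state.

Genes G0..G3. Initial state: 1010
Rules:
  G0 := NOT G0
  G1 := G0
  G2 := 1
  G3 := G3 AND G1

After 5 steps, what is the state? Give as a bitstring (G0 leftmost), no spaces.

Step 1: G0=NOT G0=NOT 1=0 G1=G0=1 G2=1(const) G3=G3&G1=0&0=0 -> 0110
Step 2: G0=NOT G0=NOT 0=1 G1=G0=0 G2=1(const) G3=G3&G1=0&1=0 -> 1010
Step 3: G0=NOT G0=NOT 1=0 G1=G0=1 G2=1(const) G3=G3&G1=0&0=0 -> 0110
Step 4: G0=NOT G0=NOT 0=1 G1=G0=0 G2=1(const) G3=G3&G1=0&1=0 -> 1010
Step 5: G0=NOT G0=NOT 1=0 G1=G0=1 G2=1(const) G3=G3&G1=0&0=0 -> 0110

0110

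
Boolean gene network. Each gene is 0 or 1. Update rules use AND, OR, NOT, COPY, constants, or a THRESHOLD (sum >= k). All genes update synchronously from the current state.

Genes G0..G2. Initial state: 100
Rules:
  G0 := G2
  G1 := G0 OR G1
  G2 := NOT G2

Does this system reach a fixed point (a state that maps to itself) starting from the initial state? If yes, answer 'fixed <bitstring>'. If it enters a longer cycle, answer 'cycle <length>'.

Answer: cycle 2

Derivation:
Step 0: 100
Step 1: G0=G2=0 G1=G0|G1=1|0=1 G2=NOT G2=NOT 0=1 -> 011
Step 2: G0=G2=1 G1=G0|G1=0|1=1 G2=NOT G2=NOT 1=0 -> 110
Step 3: G0=G2=0 G1=G0|G1=1|1=1 G2=NOT G2=NOT 0=1 -> 011
Cycle of length 2 starting at step 1 -> no fixed point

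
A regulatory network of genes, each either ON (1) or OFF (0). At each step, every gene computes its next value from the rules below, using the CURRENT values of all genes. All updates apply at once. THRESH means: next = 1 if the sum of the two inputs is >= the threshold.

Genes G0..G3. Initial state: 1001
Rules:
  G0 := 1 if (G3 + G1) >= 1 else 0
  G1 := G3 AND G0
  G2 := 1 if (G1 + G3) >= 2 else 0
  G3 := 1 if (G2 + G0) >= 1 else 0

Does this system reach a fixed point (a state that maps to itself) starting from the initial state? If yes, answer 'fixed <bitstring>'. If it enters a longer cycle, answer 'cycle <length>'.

Step 0: 1001
Step 1: G0=(1+0>=1)=1 G1=G3&G0=1&1=1 G2=(0+1>=2)=0 G3=(0+1>=1)=1 -> 1101
Step 2: G0=(1+1>=1)=1 G1=G3&G0=1&1=1 G2=(1+1>=2)=1 G3=(0+1>=1)=1 -> 1111
Step 3: G0=(1+1>=1)=1 G1=G3&G0=1&1=1 G2=(1+1>=2)=1 G3=(1+1>=1)=1 -> 1111
Fixed point reached at step 2: 1111

Answer: fixed 1111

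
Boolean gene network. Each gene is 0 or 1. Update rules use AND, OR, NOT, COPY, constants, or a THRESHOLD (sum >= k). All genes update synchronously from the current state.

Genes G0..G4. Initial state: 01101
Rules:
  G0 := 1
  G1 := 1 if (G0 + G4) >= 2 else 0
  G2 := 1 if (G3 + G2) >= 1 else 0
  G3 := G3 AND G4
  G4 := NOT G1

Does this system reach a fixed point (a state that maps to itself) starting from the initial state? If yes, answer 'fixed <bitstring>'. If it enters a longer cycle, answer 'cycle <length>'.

Answer: cycle 4

Derivation:
Step 0: 01101
Step 1: G0=1(const) G1=(0+1>=2)=0 G2=(0+1>=1)=1 G3=G3&G4=0&1=0 G4=NOT G1=NOT 1=0 -> 10100
Step 2: G0=1(const) G1=(1+0>=2)=0 G2=(0+1>=1)=1 G3=G3&G4=0&0=0 G4=NOT G1=NOT 0=1 -> 10101
Step 3: G0=1(const) G1=(1+1>=2)=1 G2=(0+1>=1)=1 G3=G3&G4=0&1=0 G4=NOT G1=NOT 0=1 -> 11101
Step 4: G0=1(const) G1=(1+1>=2)=1 G2=(0+1>=1)=1 G3=G3&G4=0&1=0 G4=NOT G1=NOT 1=0 -> 11100
Step 5: G0=1(const) G1=(1+0>=2)=0 G2=(0+1>=1)=1 G3=G3&G4=0&0=0 G4=NOT G1=NOT 1=0 -> 10100
Cycle of length 4 starting at step 1 -> no fixed point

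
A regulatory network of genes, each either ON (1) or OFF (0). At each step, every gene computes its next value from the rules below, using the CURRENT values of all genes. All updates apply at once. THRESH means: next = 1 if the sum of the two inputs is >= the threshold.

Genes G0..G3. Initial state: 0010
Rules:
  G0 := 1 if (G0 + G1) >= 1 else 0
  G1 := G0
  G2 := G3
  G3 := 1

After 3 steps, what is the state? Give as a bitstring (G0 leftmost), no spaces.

Step 1: G0=(0+0>=1)=0 G1=G0=0 G2=G3=0 G3=1(const) -> 0001
Step 2: G0=(0+0>=1)=0 G1=G0=0 G2=G3=1 G3=1(const) -> 0011
Step 3: G0=(0+0>=1)=0 G1=G0=0 G2=G3=1 G3=1(const) -> 0011

0011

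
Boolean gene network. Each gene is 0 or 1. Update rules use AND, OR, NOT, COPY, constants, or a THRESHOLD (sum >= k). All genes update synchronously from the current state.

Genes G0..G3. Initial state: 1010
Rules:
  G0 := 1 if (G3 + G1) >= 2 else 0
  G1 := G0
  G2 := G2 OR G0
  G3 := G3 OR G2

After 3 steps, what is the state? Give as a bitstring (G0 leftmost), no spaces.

Step 1: G0=(0+0>=2)=0 G1=G0=1 G2=G2|G0=1|1=1 G3=G3|G2=0|1=1 -> 0111
Step 2: G0=(1+1>=2)=1 G1=G0=0 G2=G2|G0=1|0=1 G3=G3|G2=1|1=1 -> 1011
Step 3: G0=(1+0>=2)=0 G1=G0=1 G2=G2|G0=1|1=1 G3=G3|G2=1|1=1 -> 0111

0111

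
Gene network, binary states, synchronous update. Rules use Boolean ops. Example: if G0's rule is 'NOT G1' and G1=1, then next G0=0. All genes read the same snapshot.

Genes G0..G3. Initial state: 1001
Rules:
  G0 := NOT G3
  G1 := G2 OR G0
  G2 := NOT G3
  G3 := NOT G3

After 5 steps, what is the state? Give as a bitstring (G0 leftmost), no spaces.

Step 1: G0=NOT G3=NOT 1=0 G1=G2|G0=0|1=1 G2=NOT G3=NOT 1=0 G3=NOT G3=NOT 1=0 -> 0100
Step 2: G0=NOT G3=NOT 0=1 G1=G2|G0=0|0=0 G2=NOT G3=NOT 0=1 G3=NOT G3=NOT 0=1 -> 1011
Step 3: G0=NOT G3=NOT 1=0 G1=G2|G0=1|1=1 G2=NOT G3=NOT 1=0 G3=NOT G3=NOT 1=0 -> 0100
Step 4: G0=NOT G3=NOT 0=1 G1=G2|G0=0|0=0 G2=NOT G3=NOT 0=1 G3=NOT G3=NOT 0=1 -> 1011
Step 5: G0=NOT G3=NOT 1=0 G1=G2|G0=1|1=1 G2=NOT G3=NOT 1=0 G3=NOT G3=NOT 1=0 -> 0100

0100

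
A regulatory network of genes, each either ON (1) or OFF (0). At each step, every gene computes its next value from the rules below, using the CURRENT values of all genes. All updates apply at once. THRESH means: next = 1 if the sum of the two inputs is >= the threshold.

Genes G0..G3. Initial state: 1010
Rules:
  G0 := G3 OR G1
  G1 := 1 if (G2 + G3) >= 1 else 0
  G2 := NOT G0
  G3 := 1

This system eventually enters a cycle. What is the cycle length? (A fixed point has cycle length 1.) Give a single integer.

Answer: 1

Derivation:
Step 0: 1010
Step 1: G0=G3|G1=0|0=0 G1=(1+0>=1)=1 G2=NOT G0=NOT 1=0 G3=1(const) -> 0101
Step 2: G0=G3|G1=1|1=1 G1=(0+1>=1)=1 G2=NOT G0=NOT 0=1 G3=1(const) -> 1111
Step 3: G0=G3|G1=1|1=1 G1=(1+1>=1)=1 G2=NOT G0=NOT 1=0 G3=1(const) -> 1101
Step 4: G0=G3|G1=1|1=1 G1=(0+1>=1)=1 G2=NOT G0=NOT 1=0 G3=1(const) -> 1101
State from step 4 equals state from step 3 -> cycle length 1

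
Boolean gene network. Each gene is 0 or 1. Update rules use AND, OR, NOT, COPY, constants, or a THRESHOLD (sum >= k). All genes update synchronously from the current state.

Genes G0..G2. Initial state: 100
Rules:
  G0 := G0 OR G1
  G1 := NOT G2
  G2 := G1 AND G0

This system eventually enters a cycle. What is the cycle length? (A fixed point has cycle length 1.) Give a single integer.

Answer: 4

Derivation:
Step 0: 100
Step 1: G0=G0|G1=1|0=1 G1=NOT G2=NOT 0=1 G2=G1&G0=0&1=0 -> 110
Step 2: G0=G0|G1=1|1=1 G1=NOT G2=NOT 0=1 G2=G1&G0=1&1=1 -> 111
Step 3: G0=G0|G1=1|1=1 G1=NOT G2=NOT 1=0 G2=G1&G0=1&1=1 -> 101
Step 4: G0=G0|G1=1|0=1 G1=NOT G2=NOT 1=0 G2=G1&G0=0&1=0 -> 100
State from step 4 equals state from step 0 -> cycle length 4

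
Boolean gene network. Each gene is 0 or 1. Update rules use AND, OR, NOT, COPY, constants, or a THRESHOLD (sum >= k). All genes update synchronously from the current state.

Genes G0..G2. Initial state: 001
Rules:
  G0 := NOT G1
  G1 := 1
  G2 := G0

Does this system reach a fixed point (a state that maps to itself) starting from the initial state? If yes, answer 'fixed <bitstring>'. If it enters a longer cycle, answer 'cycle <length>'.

Answer: fixed 010

Derivation:
Step 0: 001
Step 1: G0=NOT G1=NOT 0=1 G1=1(const) G2=G0=0 -> 110
Step 2: G0=NOT G1=NOT 1=0 G1=1(const) G2=G0=1 -> 011
Step 3: G0=NOT G1=NOT 1=0 G1=1(const) G2=G0=0 -> 010
Step 4: G0=NOT G1=NOT 1=0 G1=1(const) G2=G0=0 -> 010
Fixed point reached at step 3: 010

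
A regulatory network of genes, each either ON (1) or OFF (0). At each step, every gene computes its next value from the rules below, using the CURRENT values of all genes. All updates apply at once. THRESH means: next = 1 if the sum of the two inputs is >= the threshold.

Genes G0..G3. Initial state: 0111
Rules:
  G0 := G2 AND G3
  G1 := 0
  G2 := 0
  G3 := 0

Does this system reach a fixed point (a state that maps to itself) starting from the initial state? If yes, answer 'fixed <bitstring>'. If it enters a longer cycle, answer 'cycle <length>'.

Step 0: 0111
Step 1: G0=G2&G3=1&1=1 G1=0(const) G2=0(const) G3=0(const) -> 1000
Step 2: G0=G2&G3=0&0=0 G1=0(const) G2=0(const) G3=0(const) -> 0000
Step 3: G0=G2&G3=0&0=0 G1=0(const) G2=0(const) G3=0(const) -> 0000
Fixed point reached at step 2: 0000

Answer: fixed 0000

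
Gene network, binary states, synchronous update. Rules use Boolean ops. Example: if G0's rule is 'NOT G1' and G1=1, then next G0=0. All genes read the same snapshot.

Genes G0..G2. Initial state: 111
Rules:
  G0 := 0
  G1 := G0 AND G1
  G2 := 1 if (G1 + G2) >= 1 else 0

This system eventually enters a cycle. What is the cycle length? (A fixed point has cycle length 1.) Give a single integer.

Step 0: 111
Step 1: G0=0(const) G1=G0&G1=1&1=1 G2=(1+1>=1)=1 -> 011
Step 2: G0=0(const) G1=G0&G1=0&1=0 G2=(1+1>=1)=1 -> 001
Step 3: G0=0(const) G1=G0&G1=0&0=0 G2=(0+1>=1)=1 -> 001
State from step 3 equals state from step 2 -> cycle length 1

Answer: 1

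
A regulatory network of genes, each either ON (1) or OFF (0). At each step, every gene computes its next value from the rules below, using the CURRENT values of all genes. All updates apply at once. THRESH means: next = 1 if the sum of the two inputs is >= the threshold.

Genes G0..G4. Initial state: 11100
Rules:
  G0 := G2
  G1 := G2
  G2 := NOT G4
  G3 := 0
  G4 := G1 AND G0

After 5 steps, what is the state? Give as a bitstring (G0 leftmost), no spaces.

Step 1: G0=G2=1 G1=G2=1 G2=NOT G4=NOT 0=1 G3=0(const) G4=G1&G0=1&1=1 -> 11101
Step 2: G0=G2=1 G1=G2=1 G2=NOT G4=NOT 1=0 G3=0(const) G4=G1&G0=1&1=1 -> 11001
Step 3: G0=G2=0 G1=G2=0 G2=NOT G4=NOT 1=0 G3=0(const) G4=G1&G0=1&1=1 -> 00001
Step 4: G0=G2=0 G1=G2=0 G2=NOT G4=NOT 1=0 G3=0(const) G4=G1&G0=0&0=0 -> 00000
Step 5: G0=G2=0 G1=G2=0 G2=NOT G4=NOT 0=1 G3=0(const) G4=G1&G0=0&0=0 -> 00100

00100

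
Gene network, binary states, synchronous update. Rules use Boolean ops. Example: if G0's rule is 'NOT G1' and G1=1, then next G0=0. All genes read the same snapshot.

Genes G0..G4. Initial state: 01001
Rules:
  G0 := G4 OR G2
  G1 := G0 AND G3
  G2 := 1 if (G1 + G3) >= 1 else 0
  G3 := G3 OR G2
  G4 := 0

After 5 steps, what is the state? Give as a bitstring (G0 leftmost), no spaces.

Step 1: G0=G4|G2=1|0=1 G1=G0&G3=0&0=0 G2=(1+0>=1)=1 G3=G3|G2=0|0=0 G4=0(const) -> 10100
Step 2: G0=G4|G2=0|1=1 G1=G0&G3=1&0=0 G2=(0+0>=1)=0 G3=G3|G2=0|1=1 G4=0(const) -> 10010
Step 3: G0=G4|G2=0|0=0 G1=G0&G3=1&1=1 G2=(0+1>=1)=1 G3=G3|G2=1|0=1 G4=0(const) -> 01110
Step 4: G0=G4|G2=0|1=1 G1=G0&G3=0&1=0 G2=(1+1>=1)=1 G3=G3|G2=1|1=1 G4=0(const) -> 10110
Step 5: G0=G4|G2=0|1=1 G1=G0&G3=1&1=1 G2=(0+1>=1)=1 G3=G3|G2=1|1=1 G4=0(const) -> 11110

11110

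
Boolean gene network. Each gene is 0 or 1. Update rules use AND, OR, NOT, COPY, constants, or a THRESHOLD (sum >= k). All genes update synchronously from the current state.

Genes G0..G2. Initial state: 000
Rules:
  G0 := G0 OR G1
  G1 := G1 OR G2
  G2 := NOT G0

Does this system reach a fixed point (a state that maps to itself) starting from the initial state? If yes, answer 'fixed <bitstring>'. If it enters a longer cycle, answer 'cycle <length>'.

Answer: fixed 110

Derivation:
Step 0: 000
Step 1: G0=G0|G1=0|0=0 G1=G1|G2=0|0=0 G2=NOT G0=NOT 0=1 -> 001
Step 2: G0=G0|G1=0|0=0 G1=G1|G2=0|1=1 G2=NOT G0=NOT 0=1 -> 011
Step 3: G0=G0|G1=0|1=1 G1=G1|G2=1|1=1 G2=NOT G0=NOT 0=1 -> 111
Step 4: G0=G0|G1=1|1=1 G1=G1|G2=1|1=1 G2=NOT G0=NOT 1=0 -> 110
Step 5: G0=G0|G1=1|1=1 G1=G1|G2=1|0=1 G2=NOT G0=NOT 1=0 -> 110
Fixed point reached at step 4: 110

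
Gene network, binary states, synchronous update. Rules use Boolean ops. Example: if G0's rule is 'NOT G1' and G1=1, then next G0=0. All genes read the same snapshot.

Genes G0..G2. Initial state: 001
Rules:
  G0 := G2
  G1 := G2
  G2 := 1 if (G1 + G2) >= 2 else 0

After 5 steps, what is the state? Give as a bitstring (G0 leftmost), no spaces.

Step 1: G0=G2=1 G1=G2=1 G2=(0+1>=2)=0 -> 110
Step 2: G0=G2=0 G1=G2=0 G2=(1+0>=2)=0 -> 000
Step 3: G0=G2=0 G1=G2=0 G2=(0+0>=2)=0 -> 000
Step 4: G0=G2=0 G1=G2=0 G2=(0+0>=2)=0 -> 000
Step 5: G0=G2=0 G1=G2=0 G2=(0+0>=2)=0 -> 000

000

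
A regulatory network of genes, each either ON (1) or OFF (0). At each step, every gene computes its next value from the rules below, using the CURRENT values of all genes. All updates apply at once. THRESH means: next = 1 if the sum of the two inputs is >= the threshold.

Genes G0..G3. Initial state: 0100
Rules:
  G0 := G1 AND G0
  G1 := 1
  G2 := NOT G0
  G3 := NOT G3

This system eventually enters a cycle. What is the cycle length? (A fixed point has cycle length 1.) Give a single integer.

Step 0: 0100
Step 1: G0=G1&G0=1&0=0 G1=1(const) G2=NOT G0=NOT 0=1 G3=NOT G3=NOT 0=1 -> 0111
Step 2: G0=G1&G0=1&0=0 G1=1(const) G2=NOT G0=NOT 0=1 G3=NOT G3=NOT 1=0 -> 0110
Step 3: G0=G1&G0=1&0=0 G1=1(const) G2=NOT G0=NOT 0=1 G3=NOT G3=NOT 0=1 -> 0111
State from step 3 equals state from step 1 -> cycle length 2

Answer: 2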